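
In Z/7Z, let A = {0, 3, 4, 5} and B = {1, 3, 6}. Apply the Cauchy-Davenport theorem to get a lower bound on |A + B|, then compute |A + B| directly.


Cauchy-Davenport: |A + B| ≥ min(p, |A| + |B| - 1) for A, B nonempty in Z/pZ.
|A| = 4, |B| = 3, p = 7.
CD lower bound = min(7, 4 + 3 - 1) = min(7, 6) = 6.
Compute A + B mod 7 directly:
a = 0: 0+1=1, 0+3=3, 0+6=6
a = 3: 3+1=4, 3+3=6, 3+6=2
a = 4: 4+1=5, 4+3=0, 4+6=3
a = 5: 5+1=6, 5+3=1, 5+6=4
A + B = {0, 1, 2, 3, 4, 5, 6}, so |A + B| = 7.
Verify: 7 ≥ 6? Yes ✓.

CD lower bound = 6, actual |A + B| = 7.


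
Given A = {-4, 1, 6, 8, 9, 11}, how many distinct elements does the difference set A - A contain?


A - A = {a - a' : a, a' ∈ A}; |A| = 6.
Bounds: 2|A|-1 ≤ |A - A| ≤ |A|² - |A| + 1, i.e. 11 ≤ |A - A| ≤ 31.
Note: 0 ∈ A - A always (from a - a). The set is symmetric: if d ∈ A - A then -d ∈ A - A.
Enumerate nonzero differences d = a - a' with a > a' (then include -d):
Positive differences: {1, 2, 3, 5, 7, 8, 10, 12, 13, 15}
Full difference set: {0} ∪ (positive diffs) ∪ (negative diffs).
|A - A| = 1 + 2·10 = 21 (matches direct enumeration: 21).

|A - A| = 21


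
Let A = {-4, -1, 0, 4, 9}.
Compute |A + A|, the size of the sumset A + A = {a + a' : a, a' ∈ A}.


A + A = {a + a' : a, a' ∈ A}; |A| = 5.
General bounds: 2|A| - 1 ≤ |A + A| ≤ |A|(|A|+1)/2, i.e. 9 ≤ |A + A| ≤ 15.
Lower bound 2|A|-1 is attained iff A is an arithmetic progression.
Enumerate sums a + a' for a ≤ a' (symmetric, so this suffices):
a = -4: -4+-4=-8, -4+-1=-5, -4+0=-4, -4+4=0, -4+9=5
a = -1: -1+-1=-2, -1+0=-1, -1+4=3, -1+9=8
a = 0: 0+0=0, 0+4=4, 0+9=9
a = 4: 4+4=8, 4+9=13
a = 9: 9+9=18
Distinct sums: {-8, -5, -4, -2, -1, 0, 3, 4, 5, 8, 9, 13, 18}
|A + A| = 13

|A + A| = 13


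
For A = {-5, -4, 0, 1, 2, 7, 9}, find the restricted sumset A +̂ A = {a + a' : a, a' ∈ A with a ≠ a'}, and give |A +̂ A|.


Restricted sumset: A +̂ A = {a + a' : a ∈ A, a' ∈ A, a ≠ a'}.
Equivalently, take A + A and drop any sum 2a that is achievable ONLY as a + a for a ∈ A (i.e. sums representable only with equal summands).
Enumerate pairs (a, a') with a < a' (symmetric, so each unordered pair gives one sum; this covers all a ≠ a'):
  -5 + -4 = -9
  -5 + 0 = -5
  -5 + 1 = -4
  -5 + 2 = -3
  -5 + 7 = 2
  -5 + 9 = 4
  -4 + 0 = -4
  -4 + 1 = -3
  -4 + 2 = -2
  -4 + 7 = 3
  -4 + 9 = 5
  0 + 1 = 1
  0 + 2 = 2
  0 + 7 = 7
  0 + 9 = 9
  1 + 2 = 3
  1 + 7 = 8
  1 + 9 = 10
  2 + 7 = 9
  2 + 9 = 11
  7 + 9 = 16
Collected distinct sums: {-9, -5, -4, -3, -2, 1, 2, 3, 4, 5, 7, 8, 9, 10, 11, 16}
|A +̂ A| = 16
(Reference bound: |A +̂ A| ≥ 2|A| - 3 for |A| ≥ 2, with |A| = 7 giving ≥ 11.)

|A +̂ A| = 16


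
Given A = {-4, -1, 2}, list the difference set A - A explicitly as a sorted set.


A - A = {a - a' : a, a' ∈ A}.
Compute a - a' for each ordered pair (a, a'):
a = -4: -4--4=0, -4--1=-3, -4-2=-6
a = -1: -1--4=3, -1--1=0, -1-2=-3
a = 2: 2--4=6, 2--1=3, 2-2=0
Collecting distinct values (and noting 0 appears from a-a):
A - A = {-6, -3, 0, 3, 6}
|A - A| = 5

A - A = {-6, -3, 0, 3, 6}


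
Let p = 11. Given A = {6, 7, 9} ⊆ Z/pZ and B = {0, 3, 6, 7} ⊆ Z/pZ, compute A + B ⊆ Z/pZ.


Work in Z/11Z: reduce every sum a + b modulo 11.
Enumerate all 12 pairs:
a = 6: 6+0=6, 6+3=9, 6+6=1, 6+7=2
a = 7: 7+0=7, 7+3=10, 7+6=2, 7+7=3
a = 9: 9+0=9, 9+3=1, 9+6=4, 9+7=5
Distinct residues collected: {1, 2, 3, 4, 5, 6, 7, 9, 10}
|A + B| = 9 (out of 11 total residues).

A + B = {1, 2, 3, 4, 5, 6, 7, 9, 10}


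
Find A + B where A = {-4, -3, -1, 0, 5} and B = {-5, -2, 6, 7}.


A + B = {a + b : a ∈ A, b ∈ B}.
Enumerate all |A|·|B| = 5·4 = 20 pairs (a, b) and collect distinct sums.
a = -4: -4+-5=-9, -4+-2=-6, -4+6=2, -4+7=3
a = -3: -3+-5=-8, -3+-2=-5, -3+6=3, -3+7=4
a = -1: -1+-5=-6, -1+-2=-3, -1+6=5, -1+7=6
a = 0: 0+-5=-5, 0+-2=-2, 0+6=6, 0+7=7
a = 5: 5+-5=0, 5+-2=3, 5+6=11, 5+7=12
Collecting distinct sums: A + B = {-9, -8, -6, -5, -3, -2, 0, 2, 3, 4, 5, 6, 7, 11, 12}
|A + B| = 15

A + B = {-9, -8, -6, -5, -3, -2, 0, 2, 3, 4, 5, 6, 7, 11, 12}


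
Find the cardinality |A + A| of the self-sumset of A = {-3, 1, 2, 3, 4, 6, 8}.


A + A = {a + a' : a, a' ∈ A}; |A| = 7.
General bounds: 2|A| - 1 ≤ |A + A| ≤ |A|(|A|+1)/2, i.e. 13 ≤ |A + A| ≤ 28.
Lower bound 2|A|-1 is attained iff A is an arithmetic progression.
Enumerate sums a + a' for a ≤ a' (symmetric, so this suffices):
a = -3: -3+-3=-6, -3+1=-2, -3+2=-1, -3+3=0, -3+4=1, -3+6=3, -3+8=5
a = 1: 1+1=2, 1+2=3, 1+3=4, 1+4=5, 1+6=7, 1+8=9
a = 2: 2+2=4, 2+3=5, 2+4=6, 2+6=8, 2+8=10
a = 3: 3+3=6, 3+4=7, 3+6=9, 3+8=11
a = 4: 4+4=8, 4+6=10, 4+8=12
a = 6: 6+6=12, 6+8=14
a = 8: 8+8=16
Distinct sums: {-6, -2, -1, 0, 1, 2, 3, 4, 5, 6, 7, 8, 9, 10, 11, 12, 14, 16}
|A + A| = 18

|A + A| = 18


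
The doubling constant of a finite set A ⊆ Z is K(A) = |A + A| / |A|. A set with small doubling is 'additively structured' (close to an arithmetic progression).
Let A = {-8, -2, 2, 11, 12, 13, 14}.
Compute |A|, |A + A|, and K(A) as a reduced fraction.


|A| = 7.
Compute A + A by enumerating all 49 pairs.
A + A = {-16, -10, -6, -4, 0, 3, 4, 5, 6, 9, 10, 11, 12, 13, 14, 15, 16, 22, 23, 24, 25, 26, 27, 28}, so |A + A| = 24.
K = |A + A| / |A| = 24/7 (already in lowest terms) ≈ 3.4286.
Reference: AP of size 7 gives K = 13/7 ≈ 1.8571; a fully generic set of size 7 gives K ≈ 4.0000.

|A| = 7, |A + A| = 24, K = 24/7.


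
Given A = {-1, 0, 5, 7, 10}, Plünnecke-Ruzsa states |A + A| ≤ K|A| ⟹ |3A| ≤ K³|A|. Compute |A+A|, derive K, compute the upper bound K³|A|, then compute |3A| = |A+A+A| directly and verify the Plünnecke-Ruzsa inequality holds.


|A| = 5.
Step 1: Compute A + A by enumerating all 25 pairs.
A + A = {-2, -1, 0, 4, 5, 6, 7, 9, 10, 12, 14, 15, 17, 20}, so |A + A| = 14.
Step 2: Doubling constant K = |A + A|/|A| = 14/5 = 14/5 ≈ 2.8000.
Step 3: Plünnecke-Ruzsa gives |3A| ≤ K³·|A| = (2.8000)³ · 5 ≈ 109.7600.
Step 4: Compute 3A = A + A + A directly by enumerating all triples (a,b,c) ∈ A³; |3A| = 27.
Step 5: Check 27 ≤ 109.7600? Yes ✓.

K = 14/5, Plünnecke-Ruzsa bound K³|A| ≈ 109.7600, |3A| = 27, inequality holds.


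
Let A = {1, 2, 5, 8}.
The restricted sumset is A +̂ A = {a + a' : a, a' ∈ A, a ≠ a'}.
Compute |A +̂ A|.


Restricted sumset: A +̂ A = {a + a' : a ∈ A, a' ∈ A, a ≠ a'}.
Equivalently, take A + A and drop any sum 2a that is achievable ONLY as a + a for a ∈ A (i.e. sums representable only with equal summands).
Enumerate pairs (a, a') with a < a' (symmetric, so each unordered pair gives one sum; this covers all a ≠ a'):
  1 + 2 = 3
  1 + 5 = 6
  1 + 8 = 9
  2 + 5 = 7
  2 + 8 = 10
  5 + 8 = 13
Collected distinct sums: {3, 6, 7, 9, 10, 13}
|A +̂ A| = 6
(Reference bound: |A +̂ A| ≥ 2|A| - 3 for |A| ≥ 2, with |A| = 4 giving ≥ 5.)

|A +̂ A| = 6


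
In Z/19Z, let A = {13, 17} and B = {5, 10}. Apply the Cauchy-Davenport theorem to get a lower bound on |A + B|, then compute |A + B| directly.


Cauchy-Davenport: |A + B| ≥ min(p, |A| + |B| - 1) for A, B nonempty in Z/pZ.
|A| = 2, |B| = 2, p = 19.
CD lower bound = min(19, 2 + 2 - 1) = min(19, 3) = 3.
Compute A + B mod 19 directly:
a = 13: 13+5=18, 13+10=4
a = 17: 17+5=3, 17+10=8
A + B = {3, 4, 8, 18}, so |A + B| = 4.
Verify: 4 ≥ 3? Yes ✓.

CD lower bound = 3, actual |A + B| = 4.


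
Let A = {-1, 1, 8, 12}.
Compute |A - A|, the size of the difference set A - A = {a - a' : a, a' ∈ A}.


A - A = {a - a' : a, a' ∈ A}; |A| = 4.
Bounds: 2|A|-1 ≤ |A - A| ≤ |A|² - |A| + 1, i.e. 7 ≤ |A - A| ≤ 13.
Note: 0 ∈ A - A always (from a - a). The set is symmetric: if d ∈ A - A then -d ∈ A - A.
Enumerate nonzero differences d = a - a' with a > a' (then include -d):
Positive differences: {2, 4, 7, 9, 11, 13}
Full difference set: {0} ∪ (positive diffs) ∪ (negative diffs).
|A - A| = 1 + 2·6 = 13 (matches direct enumeration: 13).

|A - A| = 13


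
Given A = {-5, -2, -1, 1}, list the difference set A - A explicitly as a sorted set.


A - A = {a - a' : a, a' ∈ A}.
Compute a - a' for each ordered pair (a, a'):
a = -5: -5--5=0, -5--2=-3, -5--1=-4, -5-1=-6
a = -2: -2--5=3, -2--2=0, -2--1=-1, -2-1=-3
a = -1: -1--5=4, -1--2=1, -1--1=0, -1-1=-2
a = 1: 1--5=6, 1--2=3, 1--1=2, 1-1=0
Collecting distinct values (and noting 0 appears from a-a):
A - A = {-6, -4, -3, -2, -1, 0, 1, 2, 3, 4, 6}
|A - A| = 11

A - A = {-6, -4, -3, -2, -1, 0, 1, 2, 3, 4, 6}


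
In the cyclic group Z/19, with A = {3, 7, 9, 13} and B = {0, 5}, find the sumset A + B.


Work in Z/19Z: reduce every sum a + b modulo 19.
Enumerate all 8 pairs:
a = 3: 3+0=3, 3+5=8
a = 7: 7+0=7, 7+5=12
a = 9: 9+0=9, 9+5=14
a = 13: 13+0=13, 13+5=18
Distinct residues collected: {3, 7, 8, 9, 12, 13, 14, 18}
|A + B| = 8 (out of 19 total residues).

A + B = {3, 7, 8, 9, 12, 13, 14, 18}


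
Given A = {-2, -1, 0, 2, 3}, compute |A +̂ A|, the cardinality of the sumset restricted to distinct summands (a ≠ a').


Restricted sumset: A +̂ A = {a + a' : a ∈ A, a' ∈ A, a ≠ a'}.
Equivalently, take A + A and drop any sum 2a that is achievable ONLY as a + a for a ∈ A (i.e. sums representable only with equal summands).
Enumerate pairs (a, a') with a < a' (symmetric, so each unordered pair gives one sum; this covers all a ≠ a'):
  -2 + -1 = -3
  -2 + 0 = -2
  -2 + 2 = 0
  -2 + 3 = 1
  -1 + 0 = -1
  -1 + 2 = 1
  -1 + 3 = 2
  0 + 2 = 2
  0 + 3 = 3
  2 + 3 = 5
Collected distinct sums: {-3, -2, -1, 0, 1, 2, 3, 5}
|A +̂ A| = 8
(Reference bound: |A +̂ A| ≥ 2|A| - 3 for |A| ≥ 2, with |A| = 5 giving ≥ 7.)

|A +̂ A| = 8


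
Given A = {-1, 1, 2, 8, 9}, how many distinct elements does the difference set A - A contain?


A - A = {a - a' : a, a' ∈ A}; |A| = 5.
Bounds: 2|A|-1 ≤ |A - A| ≤ |A|² - |A| + 1, i.e. 9 ≤ |A - A| ≤ 21.
Note: 0 ∈ A - A always (from a - a). The set is symmetric: if d ∈ A - A then -d ∈ A - A.
Enumerate nonzero differences d = a - a' with a > a' (then include -d):
Positive differences: {1, 2, 3, 6, 7, 8, 9, 10}
Full difference set: {0} ∪ (positive diffs) ∪ (negative diffs).
|A - A| = 1 + 2·8 = 17 (matches direct enumeration: 17).

|A - A| = 17


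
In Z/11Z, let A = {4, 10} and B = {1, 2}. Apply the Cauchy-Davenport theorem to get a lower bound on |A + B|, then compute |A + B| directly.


Cauchy-Davenport: |A + B| ≥ min(p, |A| + |B| - 1) for A, B nonempty in Z/pZ.
|A| = 2, |B| = 2, p = 11.
CD lower bound = min(11, 2 + 2 - 1) = min(11, 3) = 3.
Compute A + B mod 11 directly:
a = 4: 4+1=5, 4+2=6
a = 10: 10+1=0, 10+2=1
A + B = {0, 1, 5, 6}, so |A + B| = 4.
Verify: 4 ≥ 3? Yes ✓.

CD lower bound = 3, actual |A + B| = 4.


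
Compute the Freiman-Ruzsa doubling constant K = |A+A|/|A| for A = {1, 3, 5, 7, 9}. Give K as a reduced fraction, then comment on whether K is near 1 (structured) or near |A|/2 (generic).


|A| = 5.
Compute A + A by enumerating all 25 pairs.
A + A = {2, 4, 6, 8, 10, 12, 14, 16, 18}, so |A + A| = 9.
K = |A + A| / |A| = 9/5 (already in lowest terms) ≈ 1.8000.
Reference: AP of size 5 gives K = 9/5 ≈ 1.8000; a fully generic set of size 5 gives K ≈ 3.0000.

|A| = 5, |A + A| = 9, K = 9/5.


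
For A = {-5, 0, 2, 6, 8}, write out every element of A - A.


A - A = {a - a' : a, a' ∈ A}.
Compute a - a' for each ordered pair (a, a'):
a = -5: -5--5=0, -5-0=-5, -5-2=-7, -5-6=-11, -5-8=-13
a = 0: 0--5=5, 0-0=0, 0-2=-2, 0-6=-6, 0-8=-8
a = 2: 2--5=7, 2-0=2, 2-2=0, 2-6=-4, 2-8=-6
a = 6: 6--5=11, 6-0=6, 6-2=4, 6-6=0, 6-8=-2
a = 8: 8--5=13, 8-0=8, 8-2=6, 8-6=2, 8-8=0
Collecting distinct values (and noting 0 appears from a-a):
A - A = {-13, -11, -8, -7, -6, -5, -4, -2, 0, 2, 4, 5, 6, 7, 8, 11, 13}
|A - A| = 17

A - A = {-13, -11, -8, -7, -6, -5, -4, -2, 0, 2, 4, 5, 6, 7, 8, 11, 13}


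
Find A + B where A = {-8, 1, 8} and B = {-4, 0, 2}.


A + B = {a + b : a ∈ A, b ∈ B}.
Enumerate all |A|·|B| = 3·3 = 9 pairs (a, b) and collect distinct sums.
a = -8: -8+-4=-12, -8+0=-8, -8+2=-6
a = 1: 1+-4=-3, 1+0=1, 1+2=3
a = 8: 8+-4=4, 8+0=8, 8+2=10
Collecting distinct sums: A + B = {-12, -8, -6, -3, 1, 3, 4, 8, 10}
|A + B| = 9

A + B = {-12, -8, -6, -3, 1, 3, 4, 8, 10}


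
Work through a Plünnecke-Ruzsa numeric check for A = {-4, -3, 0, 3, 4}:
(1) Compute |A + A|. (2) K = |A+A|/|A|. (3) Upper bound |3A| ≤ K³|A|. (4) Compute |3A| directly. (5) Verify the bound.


|A| = 5.
Step 1: Compute A + A by enumerating all 25 pairs.
A + A = {-8, -7, -6, -4, -3, -1, 0, 1, 3, 4, 6, 7, 8}, so |A + A| = 13.
Step 2: Doubling constant K = |A + A|/|A| = 13/5 = 13/5 ≈ 2.6000.
Step 3: Plünnecke-Ruzsa gives |3A| ≤ K³·|A| = (2.6000)³ · 5 ≈ 87.8800.
Step 4: Compute 3A = A + A + A directly by enumerating all triples (a,b,c) ∈ A³; |3A| = 25.
Step 5: Check 25 ≤ 87.8800? Yes ✓.

K = 13/5, Plünnecke-Ruzsa bound K³|A| ≈ 87.8800, |3A| = 25, inequality holds.


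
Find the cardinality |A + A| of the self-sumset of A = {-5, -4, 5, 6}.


A + A = {a + a' : a, a' ∈ A}; |A| = 4.
General bounds: 2|A| - 1 ≤ |A + A| ≤ |A|(|A|+1)/2, i.e. 7 ≤ |A + A| ≤ 10.
Lower bound 2|A|-1 is attained iff A is an arithmetic progression.
Enumerate sums a + a' for a ≤ a' (symmetric, so this suffices):
a = -5: -5+-5=-10, -5+-4=-9, -5+5=0, -5+6=1
a = -4: -4+-4=-8, -4+5=1, -4+6=2
a = 5: 5+5=10, 5+6=11
a = 6: 6+6=12
Distinct sums: {-10, -9, -8, 0, 1, 2, 10, 11, 12}
|A + A| = 9

|A + A| = 9


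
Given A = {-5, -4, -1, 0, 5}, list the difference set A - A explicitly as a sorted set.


A - A = {a - a' : a, a' ∈ A}.
Compute a - a' for each ordered pair (a, a'):
a = -5: -5--5=0, -5--4=-1, -5--1=-4, -5-0=-5, -5-5=-10
a = -4: -4--5=1, -4--4=0, -4--1=-3, -4-0=-4, -4-5=-9
a = -1: -1--5=4, -1--4=3, -1--1=0, -1-0=-1, -1-5=-6
a = 0: 0--5=5, 0--4=4, 0--1=1, 0-0=0, 0-5=-5
a = 5: 5--5=10, 5--4=9, 5--1=6, 5-0=5, 5-5=0
Collecting distinct values (and noting 0 appears from a-a):
A - A = {-10, -9, -6, -5, -4, -3, -1, 0, 1, 3, 4, 5, 6, 9, 10}
|A - A| = 15

A - A = {-10, -9, -6, -5, -4, -3, -1, 0, 1, 3, 4, 5, 6, 9, 10}


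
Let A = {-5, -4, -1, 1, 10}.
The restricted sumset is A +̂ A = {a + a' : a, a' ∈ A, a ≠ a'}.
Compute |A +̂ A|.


Restricted sumset: A +̂ A = {a + a' : a ∈ A, a' ∈ A, a ≠ a'}.
Equivalently, take A + A and drop any sum 2a that is achievable ONLY as a + a for a ∈ A (i.e. sums representable only with equal summands).
Enumerate pairs (a, a') with a < a' (symmetric, so each unordered pair gives one sum; this covers all a ≠ a'):
  -5 + -4 = -9
  -5 + -1 = -6
  -5 + 1 = -4
  -5 + 10 = 5
  -4 + -1 = -5
  -4 + 1 = -3
  -4 + 10 = 6
  -1 + 1 = 0
  -1 + 10 = 9
  1 + 10 = 11
Collected distinct sums: {-9, -6, -5, -4, -3, 0, 5, 6, 9, 11}
|A +̂ A| = 10
(Reference bound: |A +̂ A| ≥ 2|A| - 3 for |A| ≥ 2, with |A| = 5 giving ≥ 7.)

|A +̂ A| = 10


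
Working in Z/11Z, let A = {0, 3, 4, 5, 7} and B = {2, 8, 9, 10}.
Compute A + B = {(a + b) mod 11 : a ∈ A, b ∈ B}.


Work in Z/11Z: reduce every sum a + b modulo 11.
Enumerate all 20 pairs:
a = 0: 0+2=2, 0+8=8, 0+9=9, 0+10=10
a = 3: 3+2=5, 3+8=0, 3+9=1, 3+10=2
a = 4: 4+2=6, 4+8=1, 4+9=2, 4+10=3
a = 5: 5+2=7, 5+8=2, 5+9=3, 5+10=4
a = 7: 7+2=9, 7+8=4, 7+9=5, 7+10=6
Distinct residues collected: {0, 1, 2, 3, 4, 5, 6, 7, 8, 9, 10}
|A + B| = 11 (out of 11 total residues).

A + B = {0, 1, 2, 3, 4, 5, 6, 7, 8, 9, 10}


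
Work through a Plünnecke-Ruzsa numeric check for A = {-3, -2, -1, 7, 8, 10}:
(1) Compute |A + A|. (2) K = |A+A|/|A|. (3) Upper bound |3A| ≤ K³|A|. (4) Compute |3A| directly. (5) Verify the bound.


|A| = 6.
Step 1: Compute A + A by enumerating all 36 pairs.
A + A = {-6, -5, -4, -3, -2, 4, 5, 6, 7, 8, 9, 14, 15, 16, 17, 18, 20}, so |A + A| = 17.
Step 2: Doubling constant K = |A + A|/|A| = 17/6 = 17/6 ≈ 2.8333.
Step 3: Plünnecke-Ruzsa gives |3A| ≤ K³·|A| = (2.8333)³ · 6 ≈ 136.4722.
Step 4: Compute 3A = A + A + A directly by enumerating all triples (a,b,c) ∈ A³; |3A| = 33.
Step 5: Check 33 ≤ 136.4722? Yes ✓.

K = 17/6, Plünnecke-Ruzsa bound K³|A| ≈ 136.4722, |3A| = 33, inequality holds.


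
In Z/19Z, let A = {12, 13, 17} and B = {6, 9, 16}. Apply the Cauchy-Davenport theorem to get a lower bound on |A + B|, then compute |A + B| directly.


Cauchy-Davenport: |A + B| ≥ min(p, |A| + |B| - 1) for A, B nonempty in Z/pZ.
|A| = 3, |B| = 3, p = 19.
CD lower bound = min(19, 3 + 3 - 1) = min(19, 5) = 5.
Compute A + B mod 19 directly:
a = 12: 12+6=18, 12+9=2, 12+16=9
a = 13: 13+6=0, 13+9=3, 13+16=10
a = 17: 17+6=4, 17+9=7, 17+16=14
A + B = {0, 2, 3, 4, 7, 9, 10, 14, 18}, so |A + B| = 9.
Verify: 9 ≥ 5? Yes ✓.

CD lower bound = 5, actual |A + B| = 9.


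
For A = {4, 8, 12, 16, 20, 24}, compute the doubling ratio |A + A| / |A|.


|A| = 6.
Compute A + A by enumerating all 36 pairs.
A + A = {8, 12, 16, 20, 24, 28, 32, 36, 40, 44, 48}, so |A + A| = 11.
K = |A + A| / |A| = 11/6 (already in lowest terms) ≈ 1.8333.
Reference: AP of size 6 gives K = 11/6 ≈ 1.8333; a fully generic set of size 6 gives K ≈ 3.5000.

|A| = 6, |A + A| = 11, K = 11/6.


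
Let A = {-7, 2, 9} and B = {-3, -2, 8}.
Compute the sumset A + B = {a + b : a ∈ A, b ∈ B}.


A + B = {a + b : a ∈ A, b ∈ B}.
Enumerate all |A|·|B| = 3·3 = 9 pairs (a, b) and collect distinct sums.
a = -7: -7+-3=-10, -7+-2=-9, -7+8=1
a = 2: 2+-3=-1, 2+-2=0, 2+8=10
a = 9: 9+-3=6, 9+-2=7, 9+8=17
Collecting distinct sums: A + B = {-10, -9, -1, 0, 1, 6, 7, 10, 17}
|A + B| = 9

A + B = {-10, -9, -1, 0, 1, 6, 7, 10, 17}


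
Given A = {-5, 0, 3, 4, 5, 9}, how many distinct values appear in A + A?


A + A = {a + a' : a, a' ∈ A}; |A| = 6.
General bounds: 2|A| - 1 ≤ |A + A| ≤ |A|(|A|+1)/2, i.e. 11 ≤ |A + A| ≤ 21.
Lower bound 2|A|-1 is attained iff A is an arithmetic progression.
Enumerate sums a + a' for a ≤ a' (symmetric, so this suffices):
a = -5: -5+-5=-10, -5+0=-5, -5+3=-2, -5+4=-1, -5+5=0, -5+9=4
a = 0: 0+0=0, 0+3=3, 0+4=4, 0+5=5, 0+9=9
a = 3: 3+3=6, 3+4=7, 3+5=8, 3+9=12
a = 4: 4+4=8, 4+5=9, 4+9=13
a = 5: 5+5=10, 5+9=14
a = 9: 9+9=18
Distinct sums: {-10, -5, -2, -1, 0, 3, 4, 5, 6, 7, 8, 9, 10, 12, 13, 14, 18}
|A + A| = 17

|A + A| = 17


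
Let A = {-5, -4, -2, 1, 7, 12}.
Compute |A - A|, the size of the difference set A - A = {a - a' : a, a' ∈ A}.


A - A = {a - a' : a, a' ∈ A}; |A| = 6.
Bounds: 2|A|-1 ≤ |A - A| ≤ |A|² - |A| + 1, i.e. 11 ≤ |A - A| ≤ 31.
Note: 0 ∈ A - A always (from a - a). The set is symmetric: if d ∈ A - A then -d ∈ A - A.
Enumerate nonzero differences d = a - a' with a > a' (then include -d):
Positive differences: {1, 2, 3, 5, 6, 9, 11, 12, 14, 16, 17}
Full difference set: {0} ∪ (positive diffs) ∪ (negative diffs).
|A - A| = 1 + 2·11 = 23 (matches direct enumeration: 23).

|A - A| = 23


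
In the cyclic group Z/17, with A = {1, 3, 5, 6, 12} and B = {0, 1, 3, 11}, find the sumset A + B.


Work in Z/17Z: reduce every sum a + b modulo 17.
Enumerate all 20 pairs:
a = 1: 1+0=1, 1+1=2, 1+3=4, 1+11=12
a = 3: 3+0=3, 3+1=4, 3+3=6, 3+11=14
a = 5: 5+0=5, 5+1=6, 5+3=8, 5+11=16
a = 6: 6+0=6, 6+1=7, 6+3=9, 6+11=0
a = 12: 12+0=12, 12+1=13, 12+3=15, 12+11=6
Distinct residues collected: {0, 1, 2, 3, 4, 5, 6, 7, 8, 9, 12, 13, 14, 15, 16}
|A + B| = 15 (out of 17 total residues).

A + B = {0, 1, 2, 3, 4, 5, 6, 7, 8, 9, 12, 13, 14, 15, 16}


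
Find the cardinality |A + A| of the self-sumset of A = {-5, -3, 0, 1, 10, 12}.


A + A = {a + a' : a, a' ∈ A}; |A| = 6.
General bounds: 2|A| - 1 ≤ |A + A| ≤ |A|(|A|+1)/2, i.e. 11 ≤ |A + A| ≤ 21.
Lower bound 2|A|-1 is attained iff A is an arithmetic progression.
Enumerate sums a + a' for a ≤ a' (symmetric, so this suffices):
a = -5: -5+-5=-10, -5+-3=-8, -5+0=-5, -5+1=-4, -5+10=5, -5+12=7
a = -3: -3+-3=-6, -3+0=-3, -3+1=-2, -3+10=7, -3+12=9
a = 0: 0+0=0, 0+1=1, 0+10=10, 0+12=12
a = 1: 1+1=2, 1+10=11, 1+12=13
a = 10: 10+10=20, 10+12=22
a = 12: 12+12=24
Distinct sums: {-10, -8, -6, -5, -4, -3, -2, 0, 1, 2, 5, 7, 9, 10, 11, 12, 13, 20, 22, 24}
|A + A| = 20

|A + A| = 20


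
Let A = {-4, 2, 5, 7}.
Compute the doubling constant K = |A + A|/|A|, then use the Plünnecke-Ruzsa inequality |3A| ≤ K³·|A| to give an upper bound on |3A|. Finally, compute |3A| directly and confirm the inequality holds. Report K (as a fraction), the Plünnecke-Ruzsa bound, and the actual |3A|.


|A| = 4.
Step 1: Compute A + A by enumerating all 16 pairs.
A + A = {-8, -2, 1, 3, 4, 7, 9, 10, 12, 14}, so |A + A| = 10.
Step 2: Doubling constant K = |A + A|/|A| = 10/4 = 10/4 ≈ 2.5000.
Step 3: Plünnecke-Ruzsa gives |3A| ≤ K³·|A| = (2.5000)³ · 4 ≈ 62.5000.
Step 4: Compute 3A = A + A + A directly by enumerating all triples (a,b,c) ∈ A³; |3A| = 19.
Step 5: Check 19 ≤ 62.5000? Yes ✓.

K = 10/4, Plünnecke-Ruzsa bound K³|A| ≈ 62.5000, |3A| = 19, inequality holds.


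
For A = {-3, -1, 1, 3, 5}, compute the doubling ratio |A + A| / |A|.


|A| = 5.
Compute A + A by enumerating all 25 pairs.
A + A = {-6, -4, -2, 0, 2, 4, 6, 8, 10}, so |A + A| = 9.
K = |A + A| / |A| = 9/5 (already in lowest terms) ≈ 1.8000.
Reference: AP of size 5 gives K = 9/5 ≈ 1.8000; a fully generic set of size 5 gives K ≈ 3.0000.

|A| = 5, |A + A| = 9, K = 9/5.


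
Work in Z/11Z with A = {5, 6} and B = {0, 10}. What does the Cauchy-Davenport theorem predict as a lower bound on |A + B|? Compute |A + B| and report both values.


Cauchy-Davenport: |A + B| ≥ min(p, |A| + |B| - 1) for A, B nonempty in Z/pZ.
|A| = 2, |B| = 2, p = 11.
CD lower bound = min(11, 2 + 2 - 1) = min(11, 3) = 3.
Compute A + B mod 11 directly:
a = 5: 5+0=5, 5+10=4
a = 6: 6+0=6, 6+10=5
A + B = {4, 5, 6}, so |A + B| = 3.
Verify: 3 ≥ 3? Yes ✓.

CD lower bound = 3, actual |A + B| = 3.


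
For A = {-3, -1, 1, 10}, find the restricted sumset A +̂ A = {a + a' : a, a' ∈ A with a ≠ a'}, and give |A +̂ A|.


Restricted sumset: A +̂ A = {a + a' : a ∈ A, a' ∈ A, a ≠ a'}.
Equivalently, take A + A and drop any sum 2a that is achievable ONLY as a + a for a ∈ A (i.e. sums representable only with equal summands).
Enumerate pairs (a, a') with a < a' (symmetric, so each unordered pair gives one sum; this covers all a ≠ a'):
  -3 + -1 = -4
  -3 + 1 = -2
  -3 + 10 = 7
  -1 + 1 = 0
  -1 + 10 = 9
  1 + 10 = 11
Collected distinct sums: {-4, -2, 0, 7, 9, 11}
|A +̂ A| = 6
(Reference bound: |A +̂ A| ≥ 2|A| - 3 for |A| ≥ 2, with |A| = 4 giving ≥ 5.)

|A +̂ A| = 6


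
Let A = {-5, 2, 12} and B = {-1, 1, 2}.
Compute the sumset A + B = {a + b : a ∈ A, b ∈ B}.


A + B = {a + b : a ∈ A, b ∈ B}.
Enumerate all |A|·|B| = 3·3 = 9 pairs (a, b) and collect distinct sums.
a = -5: -5+-1=-6, -5+1=-4, -5+2=-3
a = 2: 2+-1=1, 2+1=3, 2+2=4
a = 12: 12+-1=11, 12+1=13, 12+2=14
Collecting distinct sums: A + B = {-6, -4, -3, 1, 3, 4, 11, 13, 14}
|A + B| = 9

A + B = {-6, -4, -3, 1, 3, 4, 11, 13, 14}


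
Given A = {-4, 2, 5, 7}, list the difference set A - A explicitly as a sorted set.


A - A = {a - a' : a, a' ∈ A}.
Compute a - a' for each ordered pair (a, a'):
a = -4: -4--4=0, -4-2=-6, -4-5=-9, -4-7=-11
a = 2: 2--4=6, 2-2=0, 2-5=-3, 2-7=-5
a = 5: 5--4=9, 5-2=3, 5-5=0, 5-7=-2
a = 7: 7--4=11, 7-2=5, 7-5=2, 7-7=0
Collecting distinct values (and noting 0 appears from a-a):
A - A = {-11, -9, -6, -5, -3, -2, 0, 2, 3, 5, 6, 9, 11}
|A - A| = 13

A - A = {-11, -9, -6, -5, -3, -2, 0, 2, 3, 5, 6, 9, 11}


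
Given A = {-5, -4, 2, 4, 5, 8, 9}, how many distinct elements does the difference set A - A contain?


A - A = {a - a' : a, a' ∈ A}; |A| = 7.
Bounds: 2|A|-1 ≤ |A - A| ≤ |A|² - |A| + 1, i.e. 13 ≤ |A - A| ≤ 43.
Note: 0 ∈ A - A always (from a - a). The set is symmetric: if d ∈ A - A then -d ∈ A - A.
Enumerate nonzero differences d = a - a' with a > a' (then include -d):
Positive differences: {1, 2, 3, 4, 5, 6, 7, 8, 9, 10, 12, 13, 14}
Full difference set: {0} ∪ (positive diffs) ∪ (negative diffs).
|A - A| = 1 + 2·13 = 27 (matches direct enumeration: 27).

|A - A| = 27


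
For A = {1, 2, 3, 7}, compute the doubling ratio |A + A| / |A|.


|A| = 4.
Compute A + A by enumerating all 16 pairs.
A + A = {2, 3, 4, 5, 6, 8, 9, 10, 14}, so |A + A| = 9.
K = |A + A| / |A| = 9/4 (already in lowest terms) ≈ 2.2500.
Reference: AP of size 4 gives K = 7/4 ≈ 1.7500; a fully generic set of size 4 gives K ≈ 2.5000.

|A| = 4, |A + A| = 9, K = 9/4.


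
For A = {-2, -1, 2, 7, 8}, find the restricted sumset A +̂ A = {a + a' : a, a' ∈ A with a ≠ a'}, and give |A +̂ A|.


Restricted sumset: A +̂ A = {a + a' : a ∈ A, a' ∈ A, a ≠ a'}.
Equivalently, take A + A and drop any sum 2a that is achievable ONLY as a + a for a ∈ A (i.e. sums representable only with equal summands).
Enumerate pairs (a, a') with a < a' (symmetric, so each unordered pair gives one sum; this covers all a ≠ a'):
  -2 + -1 = -3
  -2 + 2 = 0
  -2 + 7 = 5
  -2 + 8 = 6
  -1 + 2 = 1
  -1 + 7 = 6
  -1 + 8 = 7
  2 + 7 = 9
  2 + 8 = 10
  7 + 8 = 15
Collected distinct sums: {-3, 0, 1, 5, 6, 7, 9, 10, 15}
|A +̂ A| = 9
(Reference bound: |A +̂ A| ≥ 2|A| - 3 for |A| ≥ 2, with |A| = 5 giving ≥ 7.)

|A +̂ A| = 9


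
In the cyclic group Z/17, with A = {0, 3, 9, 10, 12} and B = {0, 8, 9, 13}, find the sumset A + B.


Work in Z/17Z: reduce every sum a + b modulo 17.
Enumerate all 20 pairs:
a = 0: 0+0=0, 0+8=8, 0+9=9, 0+13=13
a = 3: 3+0=3, 3+8=11, 3+9=12, 3+13=16
a = 9: 9+0=9, 9+8=0, 9+9=1, 9+13=5
a = 10: 10+0=10, 10+8=1, 10+9=2, 10+13=6
a = 12: 12+0=12, 12+8=3, 12+9=4, 12+13=8
Distinct residues collected: {0, 1, 2, 3, 4, 5, 6, 8, 9, 10, 11, 12, 13, 16}
|A + B| = 14 (out of 17 total residues).

A + B = {0, 1, 2, 3, 4, 5, 6, 8, 9, 10, 11, 12, 13, 16}


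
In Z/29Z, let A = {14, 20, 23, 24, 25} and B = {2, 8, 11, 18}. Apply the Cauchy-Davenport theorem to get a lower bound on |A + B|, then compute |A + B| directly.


Cauchy-Davenport: |A + B| ≥ min(p, |A| + |B| - 1) for A, B nonempty in Z/pZ.
|A| = 5, |B| = 4, p = 29.
CD lower bound = min(29, 5 + 4 - 1) = min(29, 8) = 8.
Compute A + B mod 29 directly:
a = 14: 14+2=16, 14+8=22, 14+11=25, 14+18=3
a = 20: 20+2=22, 20+8=28, 20+11=2, 20+18=9
a = 23: 23+2=25, 23+8=2, 23+11=5, 23+18=12
a = 24: 24+2=26, 24+8=3, 24+11=6, 24+18=13
a = 25: 25+2=27, 25+8=4, 25+11=7, 25+18=14
A + B = {2, 3, 4, 5, 6, 7, 9, 12, 13, 14, 16, 22, 25, 26, 27, 28}, so |A + B| = 16.
Verify: 16 ≥ 8? Yes ✓.

CD lower bound = 8, actual |A + B| = 16.


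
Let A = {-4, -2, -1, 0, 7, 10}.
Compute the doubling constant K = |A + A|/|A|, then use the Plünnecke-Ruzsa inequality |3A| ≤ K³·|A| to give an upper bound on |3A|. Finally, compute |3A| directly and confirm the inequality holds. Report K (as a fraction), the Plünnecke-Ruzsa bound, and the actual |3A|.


|A| = 6.
Step 1: Compute A + A by enumerating all 36 pairs.
A + A = {-8, -6, -5, -4, -3, -2, -1, 0, 3, 5, 6, 7, 8, 9, 10, 14, 17, 20}, so |A + A| = 18.
Step 2: Doubling constant K = |A + A|/|A| = 18/6 = 18/6 ≈ 3.0000.
Step 3: Plünnecke-Ruzsa gives |3A| ≤ K³·|A| = (3.0000)³ · 6 ≈ 162.0000.
Step 4: Compute 3A = A + A + A directly by enumerating all triples (a,b,c) ∈ A³; |3A| = 35.
Step 5: Check 35 ≤ 162.0000? Yes ✓.

K = 18/6, Plünnecke-Ruzsa bound K³|A| ≈ 162.0000, |3A| = 35, inequality holds.


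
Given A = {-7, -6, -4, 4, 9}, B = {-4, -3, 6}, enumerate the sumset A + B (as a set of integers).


A + B = {a + b : a ∈ A, b ∈ B}.
Enumerate all |A|·|B| = 5·3 = 15 pairs (a, b) and collect distinct sums.
a = -7: -7+-4=-11, -7+-3=-10, -7+6=-1
a = -6: -6+-4=-10, -6+-3=-9, -6+6=0
a = -4: -4+-4=-8, -4+-3=-7, -4+6=2
a = 4: 4+-4=0, 4+-3=1, 4+6=10
a = 9: 9+-4=5, 9+-3=6, 9+6=15
Collecting distinct sums: A + B = {-11, -10, -9, -8, -7, -1, 0, 1, 2, 5, 6, 10, 15}
|A + B| = 13

A + B = {-11, -10, -9, -8, -7, -1, 0, 1, 2, 5, 6, 10, 15}


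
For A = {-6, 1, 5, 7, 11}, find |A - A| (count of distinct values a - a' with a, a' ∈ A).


A - A = {a - a' : a, a' ∈ A}; |A| = 5.
Bounds: 2|A|-1 ≤ |A - A| ≤ |A|² - |A| + 1, i.e. 9 ≤ |A - A| ≤ 21.
Note: 0 ∈ A - A always (from a - a). The set is symmetric: if d ∈ A - A then -d ∈ A - A.
Enumerate nonzero differences d = a - a' with a > a' (then include -d):
Positive differences: {2, 4, 6, 7, 10, 11, 13, 17}
Full difference set: {0} ∪ (positive diffs) ∪ (negative diffs).
|A - A| = 1 + 2·8 = 17 (matches direct enumeration: 17).

|A - A| = 17


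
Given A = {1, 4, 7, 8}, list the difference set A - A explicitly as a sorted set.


A - A = {a - a' : a, a' ∈ A}.
Compute a - a' for each ordered pair (a, a'):
a = 1: 1-1=0, 1-4=-3, 1-7=-6, 1-8=-7
a = 4: 4-1=3, 4-4=0, 4-7=-3, 4-8=-4
a = 7: 7-1=6, 7-4=3, 7-7=0, 7-8=-1
a = 8: 8-1=7, 8-4=4, 8-7=1, 8-8=0
Collecting distinct values (and noting 0 appears from a-a):
A - A = {-7, -6, -4, -3, -1, 0, 1, 3, 4, 6, 7}
|A - A| = 11

A - A = {-7, -6, -4, -3, -1, 0, 1, 3, 4, 6, 7}


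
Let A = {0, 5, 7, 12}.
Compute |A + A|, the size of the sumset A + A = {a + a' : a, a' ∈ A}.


A + A = {a + a' : a, a' ∈ A}; |A| = 4.
General bounds: 2|A| - 1 ≤ |A + A| ≤ |A|(|A|+1)/2, i.e. 7 ≤ |A + A| ≤ 10.
Lower bound 2|A|-1 is attained iff A is an arithmetic progression.
Enumerate sums a + a' for a ≤ a' (symmetric, so this suffices):
a = 0: 0+0=0, 0+5=5, 0+7=7, 0+12=12
a = 5: 5+5=10, 5+7=12, 5+12=17
a = 7: 7+7=14, 7+12=19
a = 12: 12+12=24
Distinct sums: {0, 5, 7, 10, 12, 14, 17, 19, 24}
|A + A| = 9

|A + A| = 9


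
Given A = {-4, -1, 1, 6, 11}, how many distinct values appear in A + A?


A + A = {a + a' : a, a' ∈ A}; |A| = 5.
General bounds: 2|A| - 1 ≤ |A + A| ≤ |A|(|A|+1)/2, i.e. 9 ≤ |A + A| ≤ 15.
Lower bound 2|A|-1 is attained iff A is an arithmetic progression.
Enumerate sums a + a' for a ≤ a' (symmetric, so this suffices):
a = -4: -4+-4=-8, -4+-1=-5, -4+1=-3, -4+6=2, -4+11=7
a = -1: -1+-1=-2, -1+1=0, -1+6=5, -1+11=10
a = 1: 1+1=2, 1+6=7, 1+11=12
a = 6: 6+6=12, 6+11=17
a = 11: 11+11=22
Distinct sums: {-8, -5, -3, -2, 0, 2, 5, 7, 10, 12, 17, 22}
|A + A| = 12

|A + A| = 12


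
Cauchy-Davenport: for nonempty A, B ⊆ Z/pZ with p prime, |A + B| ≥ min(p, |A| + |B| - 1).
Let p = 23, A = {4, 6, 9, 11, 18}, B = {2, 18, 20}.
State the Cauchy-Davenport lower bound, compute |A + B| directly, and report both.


Cauchy-Davenport: |A + B| ≥ min(p, |A| + |B| - 1) for A, B nonempty in Z/pZ.
|A| = 5, |B| = 3, p = 23.
CD lower bound = min(23, 5 + 3 - 1) = min(23, 7) = 7.
Compute A + B mod 23 directly:
a = 4: 4+2=6, 4+18=22, 4+20=1
a = 6: 6+2=8, 6+18=1, 6+20=3
a = 9: 9+2=11, 9+18=4, 9+20=6
a = 11: 11+2=13, 11+18=6, 11+20=8
a = 18: 18+2=20, 18+18=13, 18+20=15
A + B = {1, 3, 4, 6, 8, 11, 13, 15, 20, 22}, so |A + B| = 10.
Verify: 10 ≥ 7? Yes ✓.

CD lower bound = 7, actual |A + B| = 10.


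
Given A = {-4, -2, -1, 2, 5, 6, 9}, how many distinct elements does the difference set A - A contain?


A - A = {a - a' : a, a' ∈ A}; |A| = 7.
Bounds: 2|A|-1 ≤ |A - A| ≤ |A|² - |A| + 1, i.e. 13 ≤ |A - A| ≤ 43.
Note: 0 ∈ A - A always (from a - a). The set is symmetric: if d ∈ A - A then -d ∈ A - A.
Enumerate nonzero differences d = a - a' with a > a' (then include -d):
Positive differences: {1, 2, 3, 4, 6, 7, 8, 9, 10, 11, 13}
Full difference set: {0} ∪ (positive diffs) ∪ (negative diffs).
|A - A| = 1 + 2·11 = 23 (matches direct enumeration: 23).

|A - A| = 23


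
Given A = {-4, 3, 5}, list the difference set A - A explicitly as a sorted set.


A - A = {a - a' : a, a' ∈ A}.
Compute a - a' for each ordered pair (a, a'):
a = -4: -4--4=0, -4-3=-7, -4-5=-9
a = 3: 3--4=7, 3-3=0, 3-5=-2
a = 5: 5--4=9, 5-3=2, 5-5=0
Collecting distinct values (and noting 0 appears from a-a):
A - A = {-9, -7, -2, 0, 2, 7, 9}
|A - A| = 7

A - A = {-9, -7, -2, 0, 2, 7, 9}


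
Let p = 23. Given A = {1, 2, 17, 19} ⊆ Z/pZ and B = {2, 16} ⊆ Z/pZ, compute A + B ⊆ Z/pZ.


Work in Z/23Z: reduce every sum a + b modulo 23.
Enumerate all 8 pairs:
a = 1: 1+2=3, 1+16=17
a = 2: 2+2=4, 2+16=18
a = 17: 17+2=19, 17+16=10
a = 19: 19+2=21, 19+16=12
Distinct residues collected: {3, 4, 10, 12, 17, 18, 19, 21}
|A + B| = 8 (out of 23 total residues).

A + B = {3, 4, 10, 12, 17, 18, 19, 21}


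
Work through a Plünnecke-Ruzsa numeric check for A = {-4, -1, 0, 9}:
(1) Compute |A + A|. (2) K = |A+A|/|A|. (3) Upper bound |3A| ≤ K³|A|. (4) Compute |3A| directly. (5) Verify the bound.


|A| = 4.
Step 1: Compute A + A by enumerating all 16 pairs.
A + A = {-8, -5, -4, -2, -1, 0, 5, 8, 9, 18}, so |A + A| = 10.
Step 2: Doubling constant K = |A + A|/|A| = 10/4 = 10/4 ≈ 2.5000.
Step 3: Plünnecke-Ruzsa gives |3A| ≤ K³·|A| = (2.5000)³ · 4 ≈ 62.5000.
Step 4: Compute 3A = A + A + A directly by enumerating all triples (a,b,c) ∈ A³; |3A| = 20.
Step 5: Check 20 ≤ 62.5000? Yes ✓.

K = 10/4, Plünnecke-Ruzsa bound K³|A| ≈ 62.5000, |3A| = 20, inequality holds.


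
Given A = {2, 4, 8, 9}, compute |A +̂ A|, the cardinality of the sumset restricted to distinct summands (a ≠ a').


Restricted sumset: A +̂ A = {a + a' : a ∈ A, a' ∈ A, a ≠ a'}.
Equivalently, take A + A and drop any sum 2a that is achievable ONLY as a + a for a ∈ A (i.e. sums representable only with equal summands).
Enumerate pairs (a, a') with a < a' (symmetric, so each unordered pair gives one sum; this covers all a ≠ a'):
  2 + 4 = 6
  2 + 8 = 10
  2 + 9 = 11
  4 + 8 = 12
  4 + 9 = 13
  8 + 9 = 17
Collected distinct sums: {6, 10, 11, 12, 13, 17}
|A +̂ A| = 6
(Reference bound: |A +̂ A| ≥ 2|A| - 3 for |A| ≥ 2, with |A| = 4 giving ≥ 5.)

|A +̂ A| = 6


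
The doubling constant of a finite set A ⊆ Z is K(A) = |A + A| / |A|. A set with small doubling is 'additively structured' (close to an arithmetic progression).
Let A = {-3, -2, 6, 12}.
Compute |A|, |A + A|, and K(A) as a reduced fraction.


|A| = 4.
Compute A + A by enumerating all 16 pairs.
A + A = {-6, -5, -4, 3, 4, 9, 10, 12, 18, 24}, so |A + A| = 10.
K = |A + A| / |A| = 10/4 = 5/2 ≈ 2.5000.
Reference: AP of size 4 gives K = 7/4 ≈ 1.7500; a fully generic set of size 4 gives K ≈ 2.5000.

|A| = 4, |A + A| = 10, K = 10/4 = 5/2.


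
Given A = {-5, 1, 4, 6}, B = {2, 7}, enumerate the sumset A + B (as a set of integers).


A + B = {a + b : a ∈ A, b ∈ B}.
Enumerate all |A|·|B| = 4·2 = 8 pairs (a, b) and collect distinct sums.
a = -5: -5+2=-3, -5+7=2
a = 1: 1+2=3, 1+7=8
a = 4: 4+2=6, 4+7=11
a = 6: 6+2=8, 6+7=13
Collecting distinct sums: A + B = {-3, 2, 3, 6, 8, 11, 13}
|A + B| = 7

A + B = {-3, 2, 3, 6, 8, 11, 13}


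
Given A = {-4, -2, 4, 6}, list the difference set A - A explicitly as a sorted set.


A - A = {a - a' : a, a' ∈ A}.
Compute a - a' for each ordered pair (a, a'):
a = -4: -4--4=0, -4--2=-2, -4-4=-8, -4-6=-10
a = -2: -2--4=2, -2--2=0, -2-4=-6, -2-6=-8
a = 4: 4--4=8, 4--2=6, 4-4=0, 4-6=-2
a = 6: 6--4=10, 6--2=8, 6-4=2, 6-6=0
Collecting distinct values (and noting 0 appears from a-a):
A - A = {-10, -8, -6, -2, 0, 2, 6, 8, 10}
|A - A| = 9

A - A = {-10, -8, -6, -2, 0, 2, 6, 8, 10}


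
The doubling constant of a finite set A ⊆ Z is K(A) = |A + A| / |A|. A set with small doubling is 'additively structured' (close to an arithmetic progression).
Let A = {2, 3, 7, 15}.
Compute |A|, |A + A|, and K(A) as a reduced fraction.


|A| = 4.
Compute A + A by enumerating all 16 pairs.
A + A = {4, 5, 6, 9, 10, 14, 17, 18, 22, 30}, so |A + A| = 10.
K = |A + A| / |A| = 10/4 = 5/2 ≈ 2.5000.
Reference: AP of size 4 gives K = 7/4 ≈ 1.7500; a fully generic set of size 4 gives K ≈ 2.5000.

|A| = 4, |A + A| = 10, K = 10/4 = 5/2.


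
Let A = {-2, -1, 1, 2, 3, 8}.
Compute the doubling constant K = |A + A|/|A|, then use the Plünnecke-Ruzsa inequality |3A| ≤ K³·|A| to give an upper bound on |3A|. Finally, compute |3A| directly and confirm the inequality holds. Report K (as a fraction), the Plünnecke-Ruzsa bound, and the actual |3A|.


|A| = 6.
Step 1: Compute A + A by enumerating all 36 pairs.
A + A = {-4, -3, -2, -1, 0, 1, 2, 3, 4, 5, 6, 7, 9, 10, 11, 16}, so |A + A| = 16.
Step 2: Doubling constant K = |A + A|/|A| = 16/6 = 16/6 ≈ 2.6667.
Step 3: Plünnecke-Ruzsa gives |3A| ≤ K³·|A| = (2.6667)³ · 6 ≈ 113.7778.
Step 4: Compute 3A = A + A + A directly by enumerating all triples (a,b,c) ∈ A³; |3A| = 26.
Step 5: Check 26 ≤ 113.7778? Yes ✓.

K = 16/6, Plünnecke-Ruzsa bound K³|A| ≈ 113.7778, |3A| = 26, inequality holds.


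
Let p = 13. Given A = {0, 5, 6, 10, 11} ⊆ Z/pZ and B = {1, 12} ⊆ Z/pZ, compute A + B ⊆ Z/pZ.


Work in Z/13Z: reduce every sum a + b modulo 13.
Enumerate all 10 pairs:
a = 0: 0+1=1, 0+12=12
a = 5: 5+1=6, 5+12=4
a = 6: 6+1=7, 6+12=5
a = 10: 10+1=11, 10+12=9
a = 11: 11+1=12, 11+12=10
Distinct residues collected: {1, 4, 5, 6, 7, 9, 10, 11, 12}
|A + B| = 9 (out of 13 total residues).

A + B = {1, 4, 5, 6, 7, 9, 10, 11, 12}


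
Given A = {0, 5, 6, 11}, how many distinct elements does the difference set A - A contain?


A - A = {a - a' : a, a' ∈ A}; |A| = 4.
Bounds: 2|A|-1 ≤ |A - A| ≤ |A|² - |A| + 1, i.e. 7 ≤ |A - A| ≤ 13.
Note: 0 ∈ A - A always (from a - a). The set is symmetric: if d ∈ A - A then -d ∈ A - A.
Enumerate nonzero differences d = a - a' with a > a' (then include -d):
Positive differences: {1, 5, 6, 11}
Full difference set: {0} ∪ (positive diffs) ∪ (negative diffs).
|A - A| = 1 + 2·4 = 9 (matches direct enumeration: 9).

|A - A| = 9


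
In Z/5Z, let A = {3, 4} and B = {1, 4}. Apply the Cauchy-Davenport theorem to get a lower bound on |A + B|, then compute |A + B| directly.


Cauchy-Davenport: |A + B| ≥ min(p, |A| + |B| - 1) for A, B nonempty in Z/pZ.
|A| = 2, |B| = 2, p = 5.
CD lower bound = min(5, 2 + 2 - 1) = min(5, 3) = 3.
Compute A + B mod 5 directly:
a = 3: 3+1=4, 3+4=2
a = 4: 4+1=0, 4+4=3
A + B = {0, 2, 3, 4}, so |A + B| = 4.
Verify: 4 ≥ 3? Yes ✓.

CD lower bound = 3, actual |A + B| = 4.


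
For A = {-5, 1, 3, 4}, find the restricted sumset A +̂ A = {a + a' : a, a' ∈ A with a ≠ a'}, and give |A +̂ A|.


Restricted sumset: A +̂ A = {a + a' : a ∈ A, a' ∈ A, a ≠ a'}.
Equivalently, take A + A and drop any sum 2a that is achievable ONLY as a + a for a ∈ A (i.e. sums representable only with equal summands).
Enumerate pairs (a, a') with a < a' (symmetric, so each unordered pair gives one sum; this covers all a ≠ a'):
  -5 + 1 = -4
  -5 + 3 = -2
  -5 + 4 = -1
  1 + 3 = 4
  1 + 4 = 5
  3 + 4 = 7
Collected distinct sums: {-4, -2, -1, 4, 5, 7}
|A +̂ A| = 6
(Reference bound: |A +̂ A| ≥ 2|A| - 3 for |A| ≥ 2, with |A| = 4 giving ≥ 5.)

|A +̂ A| = 6


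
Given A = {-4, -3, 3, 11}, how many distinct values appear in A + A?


A + A = {a + a' : a, a' ∈ A}; |A| = 4.
General bounds: 2|A| - 1 ≤ |A + A| ≤ |A|(|A|+1)/2, i.e. 7 ≤ |A + A| ≤ 10.
Lower bound 2|A|-1 is attained iff A is an arithmetic progression.
Enumerate sums a + a' for a ≤ a' (symmetric, so this suffices):
a = -4: -4+-4=-8, -4+-3=-7, -4+3=-1, -4+11=7
a = -3: -3+-3=-6, -3+3=0, -3+11=8
a = 3: 3+3=6, 3+11=14
a = 11: 11+11=22
Distinct sums: {-8, -7, -6, -1, 0, 6, 7, 8, 14, 22}
|A + A| = 10

|A + A| = 10


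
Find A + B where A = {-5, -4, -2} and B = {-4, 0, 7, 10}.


A + B = {a + b : a ∈ A, b ∈ B}.
Enumerate all |A|·|B| = 3·4 = 12 pairs (a, b) and collect distinct sums.
a = -5: -5+-4=-9, -5+0=-5, -5+7=2, -5+10=5
a = -4: -4+-4=-8, -4+0=-4, -4+7=3, -4+10=6
a = -2: -2+-4=-6, -2+0=-2, -2+7=5, -2+10=8
Collecting distinct sums: A + B = {-9, -8, -6, -5, -4, -2, 2, 3, 5, 6, 8}
|A + B| = 11

A + B = {-9, -8, -6, -5, -4, -2, 2, 3, 5, 6, 8}


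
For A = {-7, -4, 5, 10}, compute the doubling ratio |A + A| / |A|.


|A| = 4.
Compute A + A by enumerating all 16 pairs.
A + A = {-14, -11, -8, -2, 1, 3, 6, 10, 15, 20}, so |A + A| = 10.
K = |A + A| / |A| = 10/4 = 5/2 ≈ 2.5000.
Reference: AP of size 4 gives K = 7/4 ≈ 1.7500; a fully generic set of size 4 gives K ≈ 2.5000.

|A| = 4, |A + A| = 10, K = 10/4 = 5/2.


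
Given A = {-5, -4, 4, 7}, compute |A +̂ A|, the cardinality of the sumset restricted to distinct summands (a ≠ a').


Restricted sumset: A +̂ A = {a + a' : a ∈ A, a' ∈ A, a ≠ a'}.
Equivalently, take A + A and drop any sum 2a that is achievable ONLY as a + a for a ∈ A (i.e. sums representable only with equal summands).
Enumerate pairs (a, a') with a < a' (symmetric, so each unordered pair gives one sum; this covers all a ≠ a'):
  -5 + -4 = -9
  -5 + 4 = -1
  -5 + 7 = 2
  -4 + 4 = 0
  -4 + 7 = 3
  4 + 7 = 11
Collected distinct sums: {-9, -1, 0, 2, 3, 11}
|A +̂ A| = 6
(Reference bound: |A +̂ A| ≥ 2|A| - 3 for |A| ≥ 2, with |A| = 4 giving ≥ 5.)

|A +̂ A| = 6
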